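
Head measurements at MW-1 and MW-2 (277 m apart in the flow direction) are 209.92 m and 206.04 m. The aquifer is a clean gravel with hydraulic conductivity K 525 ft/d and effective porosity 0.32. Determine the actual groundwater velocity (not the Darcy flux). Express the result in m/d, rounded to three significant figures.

7.00 m/d

Hydraulic gradient i = (209.92 − 206.04) / 277 = 3.88 / 277 = 0.01401
K = 525 ft/d × 0.3048 = 160.0 m/d
q = Ki = 160.0 × 0.01401 = 2.241 m/d
Average linear velocity = 2.241 / 0.32 = 7.004 m/d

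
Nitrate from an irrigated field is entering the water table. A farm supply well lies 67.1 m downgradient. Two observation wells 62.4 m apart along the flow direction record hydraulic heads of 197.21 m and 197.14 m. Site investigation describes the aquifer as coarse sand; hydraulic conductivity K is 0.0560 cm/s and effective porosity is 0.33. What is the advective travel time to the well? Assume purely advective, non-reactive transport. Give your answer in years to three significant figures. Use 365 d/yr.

Hydraulic gradient i = (197.21 − 197.14) / 62.4 = 0.07 / 62.4 = 0.001122
K = 0.0560 cm/s × 864 = 48.38 m/d
q = Ki = 48.38 × 0.001122 = 0.05428 m/d
v = Ki/n = 48.38·0.001122/0.33 = 0.1645 m/d
t = L / v = 67.1 / 0.1645 = 408.0 d
   = 408.0 / 365 = 1.12 yr

1.12 years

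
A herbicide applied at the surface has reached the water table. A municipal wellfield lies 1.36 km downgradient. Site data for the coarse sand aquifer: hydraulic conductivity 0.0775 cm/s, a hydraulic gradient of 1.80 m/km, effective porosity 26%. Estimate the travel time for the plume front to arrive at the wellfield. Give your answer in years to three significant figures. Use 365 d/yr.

K = 0.0775 cm/s × 864 = 66.96 m/d
q = Ki = 66.96 × 0.0018 = 0.1205 m/d
v_s = q/n_e = 0.1205/0.26 = 0.4636 m/d
L = 1.36 km = 1360 m
t = L / v = 1360 / 0.4636 = 2934 d
   = 2934 / 365 = 8.04 yr

8.04 years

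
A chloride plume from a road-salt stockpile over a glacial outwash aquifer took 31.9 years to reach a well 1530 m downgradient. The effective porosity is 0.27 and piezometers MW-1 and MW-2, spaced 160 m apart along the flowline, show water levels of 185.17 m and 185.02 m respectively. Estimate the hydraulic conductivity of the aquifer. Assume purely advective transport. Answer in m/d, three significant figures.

Hydraulic gradient i = (185.17 − 185.02) / 160 = 0.15 / 160 = 9.375e-4
t = 31.9 years = 11640 d
v = L / t = 1530 / 11640 = 0.1314 m/d
K = v · n / i = 0.1314 × 0.27 / 9.375e-4 = 37.8 m/d

37.8 m/d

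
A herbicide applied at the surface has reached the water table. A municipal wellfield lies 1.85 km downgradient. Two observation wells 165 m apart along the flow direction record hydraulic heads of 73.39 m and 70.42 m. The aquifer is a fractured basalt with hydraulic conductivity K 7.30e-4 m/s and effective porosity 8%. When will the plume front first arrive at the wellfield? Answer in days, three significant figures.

130 days

Hydraulic gradient i = (73.39 − 70.42) / 165 = 2.97 / 165 = 0.01800
K = 7.30e-4 m/s × 86400 s/d = 63.07 m/d
Darcy flux q = K·i = 63.07 × 0.01800 = 1.135 m/d
v_s = q/n_e = 1.135/0.08 = 14.19 m/d
L = 1.85 km = 1850 m
t = L / v = 1850 / 14.19 = 130.4 d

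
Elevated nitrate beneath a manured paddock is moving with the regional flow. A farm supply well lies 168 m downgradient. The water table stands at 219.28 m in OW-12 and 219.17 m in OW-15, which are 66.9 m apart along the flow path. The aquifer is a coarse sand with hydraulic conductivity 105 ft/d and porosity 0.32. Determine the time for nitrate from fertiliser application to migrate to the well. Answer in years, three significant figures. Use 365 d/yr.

2.80 years

Hydraulic gradient i = (219.28 − 219.17) / 66.9 = 0.11 / 66.9 = 0.001644
K = 105 ft/d × 0.3048 = 32.00 m/d
q = Ki = 32.00 × 0.001644 = 0.05262 m/d
v_s = q/n_e = 0.05262/0.32 = 0.1644 m/d
t = L / v = 168 / 0.1644 = 1022 d
   = 1022 / 365 = 2.80 yr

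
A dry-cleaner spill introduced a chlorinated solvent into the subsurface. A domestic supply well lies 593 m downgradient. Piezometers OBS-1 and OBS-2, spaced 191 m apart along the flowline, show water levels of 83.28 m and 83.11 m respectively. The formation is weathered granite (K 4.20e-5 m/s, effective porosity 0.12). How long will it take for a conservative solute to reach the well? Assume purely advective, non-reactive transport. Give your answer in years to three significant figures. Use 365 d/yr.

Hydraulic gradient i = (83.28 − 83.11) / 191 = 0.17 / 191 = 8.901e-4
K = 4.20e-5 m/s × 86400 s/d = 3.629 m/d
Darcy flux q = K·i = 3.629 × 8.901e-4 = 0.003230 m/d
Seepage velocity v = q / n = 0.003230 / 0.12 = 0.02692 m/d
t = L / v = 593 / 0.02692 = 22030 d
   = 22030 / 365 = 60.4 yr

60.4 years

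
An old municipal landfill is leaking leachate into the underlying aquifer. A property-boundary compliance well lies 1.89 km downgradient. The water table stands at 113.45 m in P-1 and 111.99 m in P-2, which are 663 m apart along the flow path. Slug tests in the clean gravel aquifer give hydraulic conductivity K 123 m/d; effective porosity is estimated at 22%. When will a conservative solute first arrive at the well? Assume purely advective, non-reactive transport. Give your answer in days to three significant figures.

Hydraulic gradient i = (113.45 − 111.99) / 663 = 1.46 / 663 = 0.002202
Specific discharge q = 123 × 0.002202 = 0.2709 m/d
v_s = q/n_e = 0.2709/0.22 = 1.231 m/d
L = 1.89 km = 1890 m
t = L / v = 1890 / 1.231 = 1535 d

1540 days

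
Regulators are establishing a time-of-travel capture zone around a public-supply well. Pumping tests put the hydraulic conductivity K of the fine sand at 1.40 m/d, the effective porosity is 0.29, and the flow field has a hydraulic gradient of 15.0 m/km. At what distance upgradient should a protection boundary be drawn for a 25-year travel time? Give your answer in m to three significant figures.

Darcy flux q = K·i = 1.40 × 0.015 = 0.02100 m/d
Average linear velocity = 0.02100 / 0.29 = 0.07241 m/d
T = 25 yr × 365 = 9125 d
L = v × T = 0.07241 × 9125 = 660.8 m

661 m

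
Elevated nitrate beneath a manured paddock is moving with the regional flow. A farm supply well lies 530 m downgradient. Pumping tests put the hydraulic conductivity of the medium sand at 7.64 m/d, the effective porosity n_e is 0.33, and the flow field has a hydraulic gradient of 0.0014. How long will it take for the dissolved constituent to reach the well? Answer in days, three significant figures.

16400 days

q = Ki = 7.64 × 0.0014 = 0.01070 m/d
Seepage velocity v = q / n = 0.01070 / 0.33 = 0.03241 m/d
t = L / v = 530 / 0.03241 = 16350 d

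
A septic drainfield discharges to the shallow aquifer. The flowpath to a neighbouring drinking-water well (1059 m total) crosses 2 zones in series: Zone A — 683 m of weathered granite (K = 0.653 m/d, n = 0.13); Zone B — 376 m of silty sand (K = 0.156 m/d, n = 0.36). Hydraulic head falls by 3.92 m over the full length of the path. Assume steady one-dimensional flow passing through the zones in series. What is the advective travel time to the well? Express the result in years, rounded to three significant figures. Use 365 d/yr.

Steady 1-D flow in series ⇒ the Darcy flux q is identical in every zone and the zone head losses add (resistances L/K in series).
Σ(L/K) = 683/0.653 + 376/0.156 = 1046 + 2410 = 3456 d
q = ΔH / Σ(L/K) = 3.92 / 3456 = 0.001134 m/d (same in every zone)
Zone A: v = q/n = 0.001134/0.13 = 0.008725 m/d → t_A = 683/0.008725 = 78280 d
Zone B: v = q/n = 0.001134/0.36 = 0.003151 m/d → t_B = 376/0.003151 = 119300 d
Total t = 78280 + 119300 = 197600 d
   = 197600 / 365 = 541 yr

541 years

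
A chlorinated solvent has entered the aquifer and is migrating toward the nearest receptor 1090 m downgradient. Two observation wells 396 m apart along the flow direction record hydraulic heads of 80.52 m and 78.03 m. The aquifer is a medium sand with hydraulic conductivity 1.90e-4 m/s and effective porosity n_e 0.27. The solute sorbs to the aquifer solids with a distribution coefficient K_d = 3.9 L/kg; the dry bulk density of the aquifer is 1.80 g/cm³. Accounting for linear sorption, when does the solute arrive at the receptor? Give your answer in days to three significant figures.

Hydraulic gradient i = (80.52 − 78.03) / 396 = 2.49 / 396 = 0.006288
K = 1.90e-4 m/s × 86400 s/d = 16.42 m/d
q = Ki = 16.42 × 0.006288 = 0.1032 m/d
v = Ki/n = 16.42·0.006288/0.27 = 0.3823 m/d
Retardation R = 1 + ρ_b·K_d/n = 1 + 1.80×3.9/0.27 = 27.00
Contaminant velocity v_c = v/R = 0.3823/27.00 = 0.01416 m/d
t = L/v_c = 1090/0.01416 = 76980 d

77000 days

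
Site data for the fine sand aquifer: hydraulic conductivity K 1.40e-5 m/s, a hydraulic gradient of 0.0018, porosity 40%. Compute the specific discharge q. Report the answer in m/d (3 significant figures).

0.00218 m/d

K = 1.40e-5 m/s × 86400 s/d = 1.210 m/d
q = Ki = 1.210 × 0.0018 = 0.002177 m/d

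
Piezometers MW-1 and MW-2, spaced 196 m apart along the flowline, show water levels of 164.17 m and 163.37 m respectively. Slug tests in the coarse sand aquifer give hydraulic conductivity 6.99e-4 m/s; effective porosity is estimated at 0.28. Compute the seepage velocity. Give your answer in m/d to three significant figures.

Hydraulic gradient i = (164.17 − 163.37) / 196 = 0.80 / 196 = 0.004082
K = 6.99e-4 m/s × 86400 s/d = 60.39 m/d
Specific discharge q = 60.39 × 0.004082 = 0.2465 m/d
v_s = q/n_e = 0.2465/0.28 = 0.8804 m/d

0.880 m/d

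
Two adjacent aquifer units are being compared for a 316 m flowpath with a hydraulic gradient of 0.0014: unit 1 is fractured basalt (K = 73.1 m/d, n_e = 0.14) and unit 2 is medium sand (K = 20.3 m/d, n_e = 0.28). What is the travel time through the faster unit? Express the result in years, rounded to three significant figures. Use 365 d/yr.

Unit 1 (fractured basalt): v = 73.1×0.0014/0.14 = 0.7310 m/d, t = 316/0.7310 = 432.3 d
Unit 2 (medium sand): v = 20.3×0.0014/0.28 = 0.1015 m/d, t = 316/0.1015 = 3113 d
Faster: 432.3 d / 365 = 1.18 yr

1.18 years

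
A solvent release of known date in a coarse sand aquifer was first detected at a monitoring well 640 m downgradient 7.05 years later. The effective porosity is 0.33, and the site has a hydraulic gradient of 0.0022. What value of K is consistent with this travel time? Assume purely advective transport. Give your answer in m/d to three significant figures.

37.3 m/d

t = 7.05 years = 2573 d
v = L / t = 640 / 2573 = 0.2487 m/d
K = v · n / i = 0.2487 × 0.33 / 0.0022 = 37.3 m/d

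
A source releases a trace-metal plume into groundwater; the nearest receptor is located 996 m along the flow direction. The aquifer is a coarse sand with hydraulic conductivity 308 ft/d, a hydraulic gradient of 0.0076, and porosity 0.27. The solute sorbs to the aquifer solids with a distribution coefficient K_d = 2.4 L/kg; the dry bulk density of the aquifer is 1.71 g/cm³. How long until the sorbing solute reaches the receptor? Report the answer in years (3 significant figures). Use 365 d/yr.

K = 308 ft/d × 0.3048 = 93.88 m/d
Darcy flux q = K·i = 93.88 × 0.0076 = 0.7135 m/d
v_s = q/n_e = 0.7135/0.27 = 2.643 m/d
Retardation R = 1 + ρ_b·K_d/n = 1 + 1.71×2.4/0.27 = 16.20
Contaminant velocity v_c = v/R = 2.643/16.20 = 0.1631 m/d
t = L/v_c = 996/0.1631 = 6106 d
   = 6106/365 = 16.7 yr

16.7 years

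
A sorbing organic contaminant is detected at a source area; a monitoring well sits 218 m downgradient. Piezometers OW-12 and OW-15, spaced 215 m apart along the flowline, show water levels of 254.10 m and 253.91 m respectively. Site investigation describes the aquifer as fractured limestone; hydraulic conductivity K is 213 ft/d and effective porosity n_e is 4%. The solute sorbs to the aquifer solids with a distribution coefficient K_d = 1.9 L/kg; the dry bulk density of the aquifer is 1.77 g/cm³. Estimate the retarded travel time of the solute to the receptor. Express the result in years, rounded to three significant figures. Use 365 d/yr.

35.4 years

Hydraulic gradient i = (254.10 − 253.91) / 215 = 0.19 / 215 = 8.837e-4
K = 213 ft/d × 0.3048 = 64.92 m/d
Darcy flux q = K·i = 64.92 × 8.837e-4 = 0.05737 m/d
v_s = q/n_e = 0.05737/0.04 = 1.434 m/d
Retardation R = 1 + ρ_b·K_d/n = 1 + 1.77×1.9/0.04 = 85.08
Contaminant velocity v_c = v/R = 1.434/85.08 = 0.01686 m/d
t = L/v_c = 218/0.01686 = 12930 d
   = 12930/365 = 35.4 yr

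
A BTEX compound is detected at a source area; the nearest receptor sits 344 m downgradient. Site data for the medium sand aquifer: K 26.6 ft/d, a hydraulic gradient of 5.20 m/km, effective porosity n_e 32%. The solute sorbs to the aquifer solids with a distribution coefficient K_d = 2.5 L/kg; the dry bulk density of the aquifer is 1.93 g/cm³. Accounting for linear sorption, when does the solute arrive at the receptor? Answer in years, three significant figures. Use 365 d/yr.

115 years

K = 26.6 ft/d × 0.3048 = 8.108 m/d
Specific discharge q = 8.108 × 0.0052 = 0.04216 m/d
v_s = q/n_e = 0.04216/0.32 = 0.1317 m/d
Retardation R = 1 + ρ_b·K_d/n = 1 + 1.93×2.5/0.32 = 16.08
Contaminant velocity v_c = v/R = 0.1317/16.08 = 0.008194 m/d
t = L/v_c = 344/0.008194 = 41980 d
   = 41980/365 = 115 yr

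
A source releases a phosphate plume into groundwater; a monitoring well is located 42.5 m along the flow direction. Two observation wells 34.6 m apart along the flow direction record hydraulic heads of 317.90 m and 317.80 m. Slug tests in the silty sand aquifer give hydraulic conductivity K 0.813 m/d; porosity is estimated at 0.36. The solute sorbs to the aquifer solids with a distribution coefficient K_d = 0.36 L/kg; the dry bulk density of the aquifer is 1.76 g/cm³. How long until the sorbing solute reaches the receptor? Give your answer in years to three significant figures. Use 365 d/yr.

Hydraulic gradient i = (317.90 − 317.80) / 34.6 = 0.10 / 34.6 = 0.002890
Darcy flux q = K·i = 0.813 × 0.002890 = 0.002350 m/d
v = Ki/n = 0.813·0.002890/0.36 = 0.006527 m/d
Retardation R = 1 + ρ_b·K_d/n = 1 + 1.76×0.36/0.36 = 2.760
Contaminant velocity v_c = v/R = 0.006527/2.760 = 0.002365 m/d
t = L/v_c = 42.5/0.002365 = 17970 d
   = 17970/365 = 49.2 yr

49.2 years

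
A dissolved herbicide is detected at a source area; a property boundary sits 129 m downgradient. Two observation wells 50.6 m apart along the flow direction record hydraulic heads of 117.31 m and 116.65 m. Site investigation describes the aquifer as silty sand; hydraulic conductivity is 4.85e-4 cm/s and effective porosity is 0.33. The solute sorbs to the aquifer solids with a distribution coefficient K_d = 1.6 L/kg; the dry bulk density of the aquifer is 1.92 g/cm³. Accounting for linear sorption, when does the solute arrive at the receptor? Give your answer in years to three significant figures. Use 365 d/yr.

220 years

Hydraulic gradient i = (117.31 − 116.65) / 50.6 = 0.66 / 50.6 = 0.01304
K = 4.85e-4 cm/s × 864 = 0.4190 m/d
Specific discharge q = 0.4190 × 0.01304 = 0.005466 m/d
Average linear velocity = 0.005466 / 0.33 = 0.01656 m/d
Retardation R = 1 + ρ_b·K_d/n = 1 + 1.92×1.6/0.33 = 10.31
Contaminant velocity v_c = v/R = 0.01656/10.31 = 0.001607 m/d
t = L/v_c = 129/0.001607 = 80290 d
   = 80290/365 = 220 yr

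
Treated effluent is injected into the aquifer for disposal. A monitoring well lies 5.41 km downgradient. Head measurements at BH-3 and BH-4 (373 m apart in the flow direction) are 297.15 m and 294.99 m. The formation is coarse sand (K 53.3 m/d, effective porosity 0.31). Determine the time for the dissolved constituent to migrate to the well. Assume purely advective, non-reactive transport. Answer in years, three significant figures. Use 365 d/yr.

14.9 years

Hydraulic gradient i = (297.15 − 294.99) / 373 = 2.16 / 373 = 0.005791
Specific discharge q = 53.3 × 0.005791 = 0.3087 m/d
Average linear velocity = 0.3087 / 0.31 = 0.9957 m/d
L = 5.41 km = 5410 m
t = L / v = 5410 / 0.9957 = 5434 d
   = 5434 / 365 = 14.9 yr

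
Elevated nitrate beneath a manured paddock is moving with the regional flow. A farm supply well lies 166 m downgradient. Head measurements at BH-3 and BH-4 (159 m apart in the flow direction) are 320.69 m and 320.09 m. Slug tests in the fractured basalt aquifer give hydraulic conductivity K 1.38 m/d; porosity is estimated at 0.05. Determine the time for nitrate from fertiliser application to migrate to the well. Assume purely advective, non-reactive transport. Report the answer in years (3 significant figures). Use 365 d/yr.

Hydraulic gradient i = (320.69 − 320.09) / 159 = 0.60 / 159 = 0.003774
Specific discharge q = 1.38 × 0.003774 = 0.005208 m/d
v = Ki/n = 1.38·0.003774/0.05 = 0.1042 m/d
t = L / v = 166 / 0.1042 = 1594 d
   = 1594 / 365 = 4.37 yr

4.37 years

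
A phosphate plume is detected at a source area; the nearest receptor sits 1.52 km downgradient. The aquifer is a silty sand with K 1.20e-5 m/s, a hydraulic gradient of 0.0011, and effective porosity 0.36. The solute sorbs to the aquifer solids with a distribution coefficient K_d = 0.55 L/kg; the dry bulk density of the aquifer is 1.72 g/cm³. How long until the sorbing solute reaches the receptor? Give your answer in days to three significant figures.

1.74e6 days

K = 1.20e-5 m/s × 86400 s/d = 1.037 m/d
Specific discharge q = 1.037 × 0.0011 = 0.001140 m/d
v = Ki/n = 1.037·0.0011/0.36 = 0.003168 m/d
Retardation R = 1 + ρ_b·K_d/n = 1 + 1.72×0.55/0.36 = 3.628
Contaminant velocity v_c = v/R = 0.003168/3.628 = 8.733e-4 m/d
L = 1.52 km = 1520 m
t = L/v_c = 1520/8.733e-4 = 1.741e6 d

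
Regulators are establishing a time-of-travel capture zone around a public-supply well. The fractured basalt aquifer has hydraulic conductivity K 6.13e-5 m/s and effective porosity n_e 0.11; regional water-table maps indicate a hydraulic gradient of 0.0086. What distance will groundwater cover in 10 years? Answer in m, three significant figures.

K = 6.13e-5 m/s × 86400 s/d = 5.296 m/d
q = Ki = 5.296 × 0.0086 = 0.04555 m/d
Seepage velocity v = q / n = 0.04555 / 0.11 = 0.4141 m/d
T = 10 yr × 365 = 3650 d
L = v × T = 0.4141 × 3650 = 1511 m

1510 m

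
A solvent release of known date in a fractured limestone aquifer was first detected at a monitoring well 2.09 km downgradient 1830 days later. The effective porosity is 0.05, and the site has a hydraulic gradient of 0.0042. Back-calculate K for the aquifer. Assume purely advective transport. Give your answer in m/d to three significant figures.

L = 2.09 km = 2090 m
v = L / t = 2090 / 1830 = 1.142 m/d
K = v · n / i = 1.142 × 0.05 / 0.0042 = 13.6 m/d

13.6 m/d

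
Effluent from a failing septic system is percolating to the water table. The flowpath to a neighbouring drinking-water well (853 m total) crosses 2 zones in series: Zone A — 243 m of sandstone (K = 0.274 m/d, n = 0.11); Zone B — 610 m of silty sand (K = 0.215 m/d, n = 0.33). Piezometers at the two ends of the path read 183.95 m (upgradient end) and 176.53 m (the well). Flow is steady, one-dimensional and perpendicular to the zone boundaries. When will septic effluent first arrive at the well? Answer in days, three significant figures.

114000 days

Total head drop ΔH = 183.95 − 176.53 = 7.42 m
Continuity: the same q passes through each zone, so ΔH = q·Σ(L_j/K_j) — the zones act as resistances in series.
Σ(L/K) = 243/0.274 + 610/0.215 = 886.9 + 2837 = 3724 d
q = ΔH / Σ(L/K) = 7.42 / 3724 = 0.001992 m/d (same in every zone)
Zone A: v = q/n = 0.001992/0.11 = 0.01811 m/d → t_A = 243/0.01811 = 13420 d
Zone B: v = q/n = 0.001992/0.33 = 0.006038 m/d → t_B = 610/0.006038 = 101000 d
Total t = 13420 + 101000 = 114400 d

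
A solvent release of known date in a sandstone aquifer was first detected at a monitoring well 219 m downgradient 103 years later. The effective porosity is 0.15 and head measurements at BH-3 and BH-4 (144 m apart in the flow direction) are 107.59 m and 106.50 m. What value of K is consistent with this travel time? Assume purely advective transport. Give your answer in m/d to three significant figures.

Hydraulic gradient i = (107.59 − 106.50) / 144 = 1.09 / 144 = 0.007569
t = 103 years = 37600 d
v = L / t = 219 / 37600 = 0.005825 m/d
K = v · n / i = 0.005825 × 0.15 / 0.007569 = 0.115 m/d

0.115 m/d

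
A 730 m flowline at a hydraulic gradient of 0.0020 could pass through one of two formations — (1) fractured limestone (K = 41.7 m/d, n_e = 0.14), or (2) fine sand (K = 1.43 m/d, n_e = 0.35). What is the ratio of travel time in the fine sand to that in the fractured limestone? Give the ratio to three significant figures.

72.9

Unit 1 (fractured limestone): v = 41.7×0.0020/0.14 = 0.5957 m/d, t = 730/0.5957 = 1225 d
Unit 2 (fine sand): v = 1.43×0.0020/0.35 = 0.008171 m/d, t = 730/0.008171 = 89340 d
t(fine sand) / t(fractured limestone) = 89340/1225 = 72.9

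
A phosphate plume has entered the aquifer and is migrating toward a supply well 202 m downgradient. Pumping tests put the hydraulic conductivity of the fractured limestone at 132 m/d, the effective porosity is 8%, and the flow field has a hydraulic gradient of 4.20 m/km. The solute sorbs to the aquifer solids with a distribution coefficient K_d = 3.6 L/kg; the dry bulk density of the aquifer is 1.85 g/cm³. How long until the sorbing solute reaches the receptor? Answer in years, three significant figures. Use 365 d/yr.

6.73 years

Specific discharge q = 132 × 0.0042 = 0.5544 m/d
v = Ki/n = 132·0.0042/0.08 = 6.930 m/d
Retardation R = 1 + ρ_b·K_d/n = 1 + 1.85×3.6/0.08 = 84.25
Contaminant velocity v_c = v/R = 6.930/84.25 = 0.08226 m/d
t = L/v_c = 202/0.08226 = 2456 d
   = 2456/365 = 6.73 yr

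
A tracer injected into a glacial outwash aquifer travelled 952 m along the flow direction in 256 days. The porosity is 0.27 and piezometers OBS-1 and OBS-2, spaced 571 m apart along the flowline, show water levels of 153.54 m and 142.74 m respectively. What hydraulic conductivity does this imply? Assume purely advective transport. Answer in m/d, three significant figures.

Hydraulic gradient i = (153.54 − 142.74) / 571 = 10.80 / 571 = 0.01891
v = L / t = 952 / 256 = 3.719 m/d
K = v · n / i = 3.719 × 0.27 / 0.01891 = 53.1 m/d

53.1 m/d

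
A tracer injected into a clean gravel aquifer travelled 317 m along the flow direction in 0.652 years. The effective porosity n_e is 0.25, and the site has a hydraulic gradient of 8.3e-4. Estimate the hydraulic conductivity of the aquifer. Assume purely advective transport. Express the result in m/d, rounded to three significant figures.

401 m/d

t = 0.652 years = 238.0 d
v = L / t = 317 / 238.0 = 1.332 m/d
K = v · n / i = 1.332 × 0.25 / 8.3e-4 = 401 m/d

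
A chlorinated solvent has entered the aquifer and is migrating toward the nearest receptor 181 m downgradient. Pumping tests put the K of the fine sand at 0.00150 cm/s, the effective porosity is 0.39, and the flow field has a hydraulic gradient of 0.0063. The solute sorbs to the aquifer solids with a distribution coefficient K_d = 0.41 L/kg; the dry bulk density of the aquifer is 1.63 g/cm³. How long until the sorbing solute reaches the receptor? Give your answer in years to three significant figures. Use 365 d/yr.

64.3 years

K = 0.00150 cm/s × 864 = 1.296 m/d
q = Ki = 1.296 × 0.0063 = 0.008165 m/d
v_s = q/n_e = 0.008165/0.39 = 0.02094 m/d
Retardation R = 1 + ρ_b·K_d/n = 1 + 1.63×0.41/0.39 = 2.714
Contaminant velocity v_c = v/R = 0.02094/2.714 = 0.007715 m/d
t = L/v_c = 181/0.007715 = 23460 d
   = 23460/365 = 64.3 yr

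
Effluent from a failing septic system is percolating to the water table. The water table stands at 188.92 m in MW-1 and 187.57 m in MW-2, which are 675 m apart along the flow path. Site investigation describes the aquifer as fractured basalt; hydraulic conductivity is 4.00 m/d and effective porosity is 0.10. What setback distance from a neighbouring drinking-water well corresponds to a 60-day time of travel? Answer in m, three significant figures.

4.80 m

Hydraulic gradient i = (188.92 − 187.57) / 675 = 1.35 / 675 = 0.002000
q = Ki = 4.00 × 0.002000 = 0.008000 m/d
Seepage velocity v = q / n = 0.008000 / 0.10 = 0.08000 m/d
L = v × T = 0.08000 × 60 = 4.800 m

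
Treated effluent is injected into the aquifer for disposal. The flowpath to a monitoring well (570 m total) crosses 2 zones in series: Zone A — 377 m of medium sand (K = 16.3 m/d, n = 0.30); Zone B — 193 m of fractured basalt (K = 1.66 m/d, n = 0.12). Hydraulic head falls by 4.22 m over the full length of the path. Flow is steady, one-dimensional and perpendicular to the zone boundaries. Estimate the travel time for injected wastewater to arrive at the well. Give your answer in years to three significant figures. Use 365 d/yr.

Continuity: the same q passes through each zone, so ΔH = q·Σ(L_j/K_j) — the zones act as resistances in series.
Σ(L/K) = 377/16.3 + 193/1.66 = 23.13 + 116.3 = 139.4 d
q = ΔH / Σ(L/K) = 4.22 / 139.4 = 0.03027 m/d (same in every zone)
Zone A: v = q/n = 0.03027/0.30 = 0.1009 m/d → t_A = 377/0.1009 = 3736 d
Zone B: v = q/n = 0.03027/0.12 = 0.2523 m/d → t_B = 193/0.2523 = 765.0 d
Total t = 3736 + 765.0 = 4501 d
   = 4501 / 365 = 12.3 yr

12.3 years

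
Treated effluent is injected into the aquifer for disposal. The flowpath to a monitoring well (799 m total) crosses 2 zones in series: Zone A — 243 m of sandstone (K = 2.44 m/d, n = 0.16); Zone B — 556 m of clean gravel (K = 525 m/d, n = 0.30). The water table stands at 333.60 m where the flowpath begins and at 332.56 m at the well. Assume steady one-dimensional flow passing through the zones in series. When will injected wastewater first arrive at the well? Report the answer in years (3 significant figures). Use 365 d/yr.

Total head drop ΔH = 333.60 − 332.56 = 1.04 m
Continuity: the same q passes through each zone, so ΔH = q·Σ(L_j/K_j) — the zones act as resistances in series.
Σ(L/K) = 243/2.44 + 556/525 = 99.59 + 1.059 = 100.6 d
q = ΔH / Σ(L/K) = 1.04 / 100.6 = 0.01033 m/d (same in every zone)
Zone A: v = q/n = 0.01033/0.16 = 0.06458 m/d → t_A = 243/0.06458 = 3763 d
Zone B: v = q/n = 0.01033/0.30 = 0.03444 m/d → t_B = 556/0.03444 = 16140 d
Total t = 3763 + 16140 = 19910 d
   = 19910 / 365 = 54.5 yr

54.5 years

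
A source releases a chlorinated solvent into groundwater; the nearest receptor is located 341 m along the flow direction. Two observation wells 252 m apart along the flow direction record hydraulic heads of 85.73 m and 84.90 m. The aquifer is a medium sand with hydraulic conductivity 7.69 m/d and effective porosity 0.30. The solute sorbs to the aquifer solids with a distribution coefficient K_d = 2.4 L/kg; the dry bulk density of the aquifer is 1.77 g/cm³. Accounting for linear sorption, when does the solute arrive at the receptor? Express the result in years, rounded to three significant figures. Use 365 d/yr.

Hydraulic gradient i = (85.73 − 84.90) / 252 = 0.83 / 252 = 0.003294
Darcy flux q = K·i = 7.69 × 0.003294 = 0.02533 m/d
Average linear velocity = 0.02533 / 0.30 = 0.08443 m/d
Retardation R = 1 + ρ_b·K_d/n = 1 + 1.77×2.4/0.30 = 15.16
Contaminant velocity v_c = v/R = 0.08443/15.16 = 0.005569 m/d
t = L/v_c = 341/0.005569 = 61230 d
   = 61230/365 = 168 yr

168 years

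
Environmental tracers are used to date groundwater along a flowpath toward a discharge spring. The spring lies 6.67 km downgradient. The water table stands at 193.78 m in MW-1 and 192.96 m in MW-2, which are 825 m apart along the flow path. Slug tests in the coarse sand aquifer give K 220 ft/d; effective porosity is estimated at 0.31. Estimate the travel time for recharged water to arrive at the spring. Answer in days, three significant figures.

31000 days

Hydraulic gradient i = (193.78 − 192.96) / 825 = 0.82 / 825 = 9.939e-4
K = 220 ft/d × 0.3048 = 67.06 m/d
Specific discharge q = 67.06 × 9.939e-4 = 0.06665 m/d
v_s = q/n_e = 0.06665/0.31 = 0.2150 m/d
L = 6.67 km = 6670 m
t = L / v = 6670 / 0.2150 = 31020 d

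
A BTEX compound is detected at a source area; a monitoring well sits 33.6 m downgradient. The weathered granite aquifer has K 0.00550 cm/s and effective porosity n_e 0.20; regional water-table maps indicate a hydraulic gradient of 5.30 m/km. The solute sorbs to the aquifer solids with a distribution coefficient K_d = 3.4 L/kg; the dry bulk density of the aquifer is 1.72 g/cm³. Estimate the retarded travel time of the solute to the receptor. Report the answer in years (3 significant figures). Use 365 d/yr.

K = 0.00550 cm/s × 864 = 4.752 m/d
Darcy flux q = K·i = 4.752 × 0.0053 = 0.02519 m/d
Average linear velocity = 0.02519 / 0.20 = 0.1259 m/d
Retardation R = 1 + ρ_b·K_d/n = 1 + 1.72×3.4/0.20 = 30.24
Contaminant velocity v_c = v/R = 0.1259/30.24 = 0.004164 m/d
t = L/v_c = 33.6/0.004164 = 8069 d
   = 8069/365 = 22.1 yr

22.1 years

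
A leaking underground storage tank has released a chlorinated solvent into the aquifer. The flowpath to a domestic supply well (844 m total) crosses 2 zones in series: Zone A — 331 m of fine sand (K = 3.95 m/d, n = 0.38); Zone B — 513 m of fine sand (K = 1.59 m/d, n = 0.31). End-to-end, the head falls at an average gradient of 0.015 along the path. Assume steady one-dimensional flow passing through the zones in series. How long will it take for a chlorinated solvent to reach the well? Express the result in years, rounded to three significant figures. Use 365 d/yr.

25.1 years

For zones in series the flux q is common to all zones; the equivalent conductivity is the harmonic (thickness-weighted) mean, K_eq = L_total / Σ(L_j/K_j).
Σ(L/K) = 331/3.95 + 513/1.59 = 83.80 + 322.6 = 406.4 d
K_eq = L_total / Σ(L/K) = 844 / 406.4 = 2.077 m/d
q = K_eq · i = 2.077 × 0.015 = 0.03115 m/d (same in every zone)
Zone A: v = q/n = 0.03115/0.38 = 0.08197 m/d → t_A = 331/0.08197 = 4038 d
Zone B: v = q/n = 0.03115/0.31 = 0.1005 m/d → t_B = 513/0.1005 = 5106 d
Total t = 4038 + 5106 = 9144 d
   = 9144 / 365 = 25.1 yr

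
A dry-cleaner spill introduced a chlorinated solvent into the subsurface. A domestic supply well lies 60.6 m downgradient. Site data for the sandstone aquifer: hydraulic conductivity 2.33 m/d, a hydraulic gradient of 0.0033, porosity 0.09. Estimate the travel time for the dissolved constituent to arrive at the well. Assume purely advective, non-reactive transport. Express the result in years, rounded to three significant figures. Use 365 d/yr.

1.94 years

Specific discharge q = 2.33 × 0.0033 = 0.007689 m/d
v_s = q/n_e = 0.007689/0.09 = 0.08543 m/d
t = L / v = 60.6 / 0.08543 = 709.3 d
   = 709.3 / 365 = 1.94 yr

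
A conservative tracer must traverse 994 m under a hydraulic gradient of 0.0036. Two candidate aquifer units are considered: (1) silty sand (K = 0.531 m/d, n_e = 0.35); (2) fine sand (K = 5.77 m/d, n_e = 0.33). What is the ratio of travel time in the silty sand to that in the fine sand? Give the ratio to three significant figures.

11.5

Unit 1 (silty sand): v = 0.531×0.0036/0.35 = 0.005462 m/d, t = 994/0.005462 = 182000 d
Unit 2 (fine sand): v = 5.77×0.0036/0.33 = 0.06295 m/d, t = 994/0.06295 = 15790 d
t(silty sand) / t(fine sand) = 182000/15790 = 11.5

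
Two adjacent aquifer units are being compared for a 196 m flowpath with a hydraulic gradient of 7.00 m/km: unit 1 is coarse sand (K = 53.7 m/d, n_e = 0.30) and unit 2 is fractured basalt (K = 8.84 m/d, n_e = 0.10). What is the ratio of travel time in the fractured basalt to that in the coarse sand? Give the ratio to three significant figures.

2.02

Unit 1 (coarse sand): v = 53.7×0.0070/0.30 = 1.253 m/d, t = 196/1.253 = 156.4 d
Unit 2 (fractured basalt): v = 8.84×0.0070/0.10 = 0.6188 m/d, t = 196/0.6188 = 316.7 d
t(fractured basalt) / t(coarse sand) = 316.7/156.4 = 2.02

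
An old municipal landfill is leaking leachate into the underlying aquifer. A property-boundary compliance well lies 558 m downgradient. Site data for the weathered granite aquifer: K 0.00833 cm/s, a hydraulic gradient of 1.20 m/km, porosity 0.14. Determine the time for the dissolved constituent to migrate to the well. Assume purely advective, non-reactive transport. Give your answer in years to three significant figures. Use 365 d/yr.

K = 0.00833 cm/s × 864 = 7.197 m/d
Darcy flux q = K·i = 7.197 × 0.0012 = 0.008637 m/d
Average linear velocity = 0.008637 / 0.14 = 0.06169 m/d
t = L / v = 558 / 0.06169 = 9045 d
   = 9045 / 365 = 24.8 yr

24.8 years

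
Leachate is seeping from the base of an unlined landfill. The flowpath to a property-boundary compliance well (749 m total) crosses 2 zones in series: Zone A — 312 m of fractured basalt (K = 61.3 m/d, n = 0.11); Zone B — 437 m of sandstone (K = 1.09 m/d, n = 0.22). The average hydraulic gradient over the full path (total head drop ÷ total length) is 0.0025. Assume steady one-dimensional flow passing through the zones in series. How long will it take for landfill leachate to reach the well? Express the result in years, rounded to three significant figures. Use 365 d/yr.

77.5 years

Continuity: the same q passes through each zone, so ΔH = q·Σ(L_j/K_j) — the zones act as resistances in series.
Σ(L/K) = 312/61.3 + 437/1.09 = 5.090 + 400.9 = 406.0 d
K_eq = L_total / Σ(L/K) = 749 / 406.0 = 1.845 m/d
q = K_eq · i = 1.845 × 0.0025 = 0.004612 m/d (same in every zone)
Zone A: v = q/n = 0.004612/0.11 = 0.04193 m/d → t_A = 312/0.04193 = 7441 d
Zone B: v = q/n = 0.004612/0.22 = 0.02096 m/d → t_B = 437/0.02096 = 20850 d
Total t = 7441 + 20850 = 28290 d
   = 28290 / 365 = 77.5 yr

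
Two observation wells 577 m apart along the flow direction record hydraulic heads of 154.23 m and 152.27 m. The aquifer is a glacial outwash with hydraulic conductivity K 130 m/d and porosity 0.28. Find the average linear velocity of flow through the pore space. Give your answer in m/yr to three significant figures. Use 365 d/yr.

Hydraulic gradient i = (154.23 − 152.27) / 577 = 1.96 / 577 = 0.003397
q = Ki = 130 × 0.003397 = 0.4416 m/d
v_s = q/n_e = 0.4416/0.28 = 1.577 m/d
   = 1.577 × 365 = 576 m/yr

576 m/yr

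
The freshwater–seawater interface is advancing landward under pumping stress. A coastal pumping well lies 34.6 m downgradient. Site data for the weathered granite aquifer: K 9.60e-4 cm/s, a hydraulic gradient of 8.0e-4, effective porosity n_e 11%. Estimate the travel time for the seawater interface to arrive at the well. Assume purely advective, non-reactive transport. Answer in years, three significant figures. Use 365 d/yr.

K = 9.60e-4 cm/s × 864 = 0.8294 m/d
Specific discharge q = 0.8294 × 8.0e-4 = 6.636e-4 m/d
Average linear velocity = 6.636e-4 / 0.11 = 0.006032 m/d
t = L / v = 34.6 / 0.006032 = 5736 d
   = 5736 / 365 = 15.7 yr

15.7 years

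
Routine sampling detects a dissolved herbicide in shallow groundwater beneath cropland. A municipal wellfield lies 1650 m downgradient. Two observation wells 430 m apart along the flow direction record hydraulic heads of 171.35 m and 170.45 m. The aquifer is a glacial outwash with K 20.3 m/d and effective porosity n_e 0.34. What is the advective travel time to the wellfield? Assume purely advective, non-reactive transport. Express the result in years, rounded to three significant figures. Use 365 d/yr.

Hydraulic gradient i = (171.35 − 170.45) / 430 = 0.90 / 430 = 0.002093
Darcy flux q = K·i = 20.3 × 0.002093 = 0.04249 m/d
Seepage velocity v = q / n = 0.04249 / 0.34 = 0.1250 m/d
t = L / v = 1650 / 0.1250 = 13200 d
   = 13200 / 365 = 36.2 yr

36.2 years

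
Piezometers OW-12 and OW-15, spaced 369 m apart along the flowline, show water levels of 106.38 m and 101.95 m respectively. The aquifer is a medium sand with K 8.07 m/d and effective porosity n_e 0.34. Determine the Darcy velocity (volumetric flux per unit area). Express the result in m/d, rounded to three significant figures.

Hydraulic gradient i = (106.38 − 101.95) / 369 = 4.43 / 369 = 0.01201
q = Ki = 8.07 × 0.01201 = 0.09688 m/d

0.0969 m/d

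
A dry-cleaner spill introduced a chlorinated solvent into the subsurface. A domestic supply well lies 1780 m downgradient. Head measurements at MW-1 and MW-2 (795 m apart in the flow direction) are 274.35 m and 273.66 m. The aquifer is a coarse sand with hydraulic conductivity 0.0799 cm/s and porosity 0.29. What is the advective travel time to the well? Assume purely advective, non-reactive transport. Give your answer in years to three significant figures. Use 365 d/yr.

Hydraulic gradient i = (274.35 − 273.66) / 795 = 0.69 / 795 = 8.679e-4
K = 0.0799 cm/s × 864 = 69.03 m/d
q = Ki = 69.03 × 8.679e-4 = 0.05992 m/d
Seepage velocity v = q / n = 0.05992 / 0.29 = 0.2066 m/d
t = L / v = 1780 / 0.2066 = 8615 d
   = 8615 / 365 = 23.6 yr

23.6 years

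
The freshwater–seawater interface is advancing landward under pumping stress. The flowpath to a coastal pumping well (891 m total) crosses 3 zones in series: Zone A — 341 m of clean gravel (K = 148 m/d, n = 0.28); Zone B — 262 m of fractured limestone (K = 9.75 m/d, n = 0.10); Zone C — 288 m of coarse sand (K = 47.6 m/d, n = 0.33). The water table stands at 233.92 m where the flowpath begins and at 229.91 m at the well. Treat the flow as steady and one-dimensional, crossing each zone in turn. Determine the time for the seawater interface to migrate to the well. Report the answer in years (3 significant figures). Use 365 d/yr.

Total head drop ΔH = 233.92 − 229.91 = 4.01 m
Steady 1-D flow in series ⇒ the Darcy flux q is identical in every zone and the zone head losses add (resistances L/K in series).
Σ(L/K) = 341/148 + 262/9.75 + 288/47.6 = 2.304 + 26.87 + 6.050 = 35.23 d
q = ΔH / Σ(L/K) = 4.01 / 35.23 = 0.1138 m/d (same in every zone)
Zone A: v = q/n = 0.1138/0.28 = 0.4066 m/d → t_A = 341/0.4066 = 838.8 d
Zone B: v = q/n = 0.1138/0.10 = 1.138 m/d → t_B = 262/1.138 = 230.2 d
Zone C: v = q/n = 0.1138/0.33 = 0.3450 m/d → t_C = 288/0.3450 = 834.9 d
Total t = 838.8 + 230.2 + 834.9 = 1904 d
   = 1904 / 365 = 5.22 yr

5.22 years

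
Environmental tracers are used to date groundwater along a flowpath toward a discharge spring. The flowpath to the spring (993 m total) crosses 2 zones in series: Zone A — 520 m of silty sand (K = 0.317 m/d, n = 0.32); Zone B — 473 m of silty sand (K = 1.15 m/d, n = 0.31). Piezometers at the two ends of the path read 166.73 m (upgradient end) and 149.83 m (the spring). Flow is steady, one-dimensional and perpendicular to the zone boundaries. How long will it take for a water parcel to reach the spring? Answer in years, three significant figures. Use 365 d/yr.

Total head drop ΔH = 166.73 − 149.83 = 16.90 m
Steady 1-D flow in series ⇒ the Darcy flux q is identical in every zone and the zone head losses add (resistances L/K in series).
Σ(L/K) = 520/0.317 + 473/1.15 = 1640 + 411.3 = 2052 d
q = ΔH / Σ(L/K) = 16.90 / 2052 = 0.008237 m/d (same in every zone)
Zone A: v = q/n = 0.008237/0.32 = 0.02574 m/d → t_A = 520/0.02574 = 20200 d
Zone B: v = q/n = 0.008237/0.31 = 0.02657 m/d → t_B = 473/0.02657 = 17800 d
Total t = 20200 + 17800 = 38000 d
   = 38000 / 365 = 104 yr

104 years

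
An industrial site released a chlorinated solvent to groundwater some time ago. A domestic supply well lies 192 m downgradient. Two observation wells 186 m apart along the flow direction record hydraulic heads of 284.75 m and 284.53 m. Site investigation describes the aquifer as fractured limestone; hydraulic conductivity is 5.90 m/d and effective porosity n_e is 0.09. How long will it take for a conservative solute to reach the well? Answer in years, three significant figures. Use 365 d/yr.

Hydraulic gradient i = (284.75 − 284.53) / 186 = 0.22 / 186 = 0.001183
q = Ki = 5.90 × 0.001183 = 0.006978 m/d
v_s = q/n_e = 0.006978/0.09 = 0.07754 m/d
t = L / v = 192 / 0.07754 = 2476 d
   = 2476 / 365 = 6.78 yr

6.78 years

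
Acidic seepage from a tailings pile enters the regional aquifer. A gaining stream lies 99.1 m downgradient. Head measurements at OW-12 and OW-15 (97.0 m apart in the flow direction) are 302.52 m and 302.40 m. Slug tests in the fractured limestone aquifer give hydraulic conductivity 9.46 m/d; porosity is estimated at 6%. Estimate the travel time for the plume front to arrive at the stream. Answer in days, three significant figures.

508 days

Hydraulic gradient i = (302.52 − 302.40) / 97.0 = 0.12 / 97.0 = 0.001237
q = Ki = 9.46 × 0.001237 = 0.01170 m/d
v_s = q/n_e = 0.01170/0.06 = 0.1951 m/d
t = L / v = 99.1 / 0.1951 = 508.1 d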